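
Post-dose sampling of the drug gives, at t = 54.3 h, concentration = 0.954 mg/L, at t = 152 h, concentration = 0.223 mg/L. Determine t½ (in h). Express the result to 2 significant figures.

k = ln(C₁/C₂) / (t₂ − t₁) = ln(0.954/0.223) / (152 − 54.3)
  = 1.453 / 97.70 = 0.01487 h⁻¹
t½ = ln2 / k = 0.693147 / 0.01487 = 46.61 h

47 h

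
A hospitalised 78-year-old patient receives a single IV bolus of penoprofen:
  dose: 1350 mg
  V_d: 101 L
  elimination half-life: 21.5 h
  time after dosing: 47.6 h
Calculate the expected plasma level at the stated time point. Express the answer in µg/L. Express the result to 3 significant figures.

C₀ = Dose / Vd = 1350 / 101 = 13.37 mg/L
k = ln2 / t½ = 0.693147 / 21.5 = 0.03224 h⁻¹
C = C₀ · e^(−k·t) = 13.37 × e^(−0.03224 × 47.6)
  = 13.37 × 0.2155 = 2.881 mg/L
Convert: 2.881 mg/L × 1000 = 2881 µg/L

2880 µg/L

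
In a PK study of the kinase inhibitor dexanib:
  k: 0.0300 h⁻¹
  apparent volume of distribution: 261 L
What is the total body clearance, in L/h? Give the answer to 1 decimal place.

CL = k × Vd = 0.0300 × 261 = 7.830 L/h

7.8 L/h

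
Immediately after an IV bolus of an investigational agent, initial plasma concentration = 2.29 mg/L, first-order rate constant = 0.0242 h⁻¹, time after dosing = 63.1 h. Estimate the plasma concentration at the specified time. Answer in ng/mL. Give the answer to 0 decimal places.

C = C₀ · e^(−k·t) = 2.290 × e^(−0.02420 × 63.1)
  = 2.290 × 0.2172 = 0.4974 mg/L
Convert: 0.4974 mg/L × 1000 = 497.4 ng/mL

497 ng/mL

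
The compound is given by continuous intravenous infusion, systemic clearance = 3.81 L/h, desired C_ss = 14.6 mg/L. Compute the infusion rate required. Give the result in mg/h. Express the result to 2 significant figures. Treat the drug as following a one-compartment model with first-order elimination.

56 mg/h

At steady state, infusion rate R₀ = Css × CL = 14.6 × 3.810 = 55.63 mg/h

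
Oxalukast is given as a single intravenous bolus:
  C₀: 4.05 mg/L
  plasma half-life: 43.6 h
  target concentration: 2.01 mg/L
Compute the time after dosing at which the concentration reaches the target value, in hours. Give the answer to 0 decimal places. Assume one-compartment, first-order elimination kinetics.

k = ln2 / t½ = 0.693147 / 43.6 = 0.01590 h⁻¹
t = ln(C₀ / C) / k = ln(4.050 / 2.01) / 0.01590
  = ln(2.015) / 0.01590 = 0.7006 / 0.01590 = 44.06 h

44 h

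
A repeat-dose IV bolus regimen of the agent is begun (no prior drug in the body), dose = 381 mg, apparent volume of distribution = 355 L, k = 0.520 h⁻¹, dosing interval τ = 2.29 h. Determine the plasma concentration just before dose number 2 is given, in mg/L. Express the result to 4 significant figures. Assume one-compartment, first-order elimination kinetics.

C₀ per dose = Dose / Vd = 381 / 355 = 1.073 mg/L
Fraction remaining after one interval: r = e^(−kτ) = e^(−0.5200 × 2.29) = 0.3040
Before dose 2, 1 dose has been given (aged 1τ).
C_trough = C₀ × r = 1.073 × 0.3040 = 0.3262 mg/L

0.3262 mg/L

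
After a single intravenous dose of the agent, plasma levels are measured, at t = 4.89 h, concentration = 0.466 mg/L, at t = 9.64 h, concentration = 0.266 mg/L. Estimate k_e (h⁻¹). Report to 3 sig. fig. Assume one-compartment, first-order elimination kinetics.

k = ln(C₁/C₂) / (t₂ − t₁) = ln(0.466/0.266) / (9.64 − 4.89)
  = 0.5607 / 4.750 = 0.1180 h⁻¹

0.118 h⁻¹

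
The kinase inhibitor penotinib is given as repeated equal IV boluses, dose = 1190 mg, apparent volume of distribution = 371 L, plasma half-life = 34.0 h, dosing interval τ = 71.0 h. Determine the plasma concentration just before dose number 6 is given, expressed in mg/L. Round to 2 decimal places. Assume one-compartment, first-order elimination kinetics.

C₀ per dose = Dose / Vd = 1190 / 371 = 3.208 mg/L
k = ln2 / t½ = 0.693147 / 34.0 = 0.02039 h⁻¹
Fraction remaining after one interval: r = e^(−kτ) = e^(−0.02039 × 71.0) = 0.2351
Before dose 6, 5 doses have been given (aged 1τ, 2τ, 3τ, 4τ, 5τ).
C_trough = C₀ × (r + r² + … + r^5) = C₀ × r(1−r^5)/(1−r)
        = 3.208 × 0.2351 × (1 − 0.0007182) / (1 − 0.2351) = 0.9853 mg/L

0.99 mg/L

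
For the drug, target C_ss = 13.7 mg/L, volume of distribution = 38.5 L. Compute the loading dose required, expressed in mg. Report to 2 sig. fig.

LD = Css × Vd = 13.7 × 38.5 = 527.5 mg

530 mg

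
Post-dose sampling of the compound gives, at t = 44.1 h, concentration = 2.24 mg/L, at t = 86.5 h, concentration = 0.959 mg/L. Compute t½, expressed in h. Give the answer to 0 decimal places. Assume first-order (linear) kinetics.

35 h

k = ln(C₁/C₂) / (t₂ − t₁) = ln(2.24/0.959) / (86.5 − 44.1)
  = 0.8483 / 42.40 = 0.02001 h⁻¹
t½ = ln2 / k = 0.693147 / 0.02001 = 34.64 h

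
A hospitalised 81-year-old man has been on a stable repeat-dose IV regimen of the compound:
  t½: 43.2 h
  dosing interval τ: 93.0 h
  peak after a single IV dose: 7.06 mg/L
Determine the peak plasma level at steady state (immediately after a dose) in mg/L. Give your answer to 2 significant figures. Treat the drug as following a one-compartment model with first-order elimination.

9.1 mg/L

k = ln2 / t½ = 0.693147 / 43.2 = 0.01605 h⁻¹
e^(−kτ) = e^(−0.01605 × 93.0) = 0.2248
Accumulation ratio R = 1 / (1 − e^(−kτ)) = 1 / (1 − 0.2248) = 1.290
Steady-state peak = C₀ × R = 7.06 × 1.290 = 9.107 mg/L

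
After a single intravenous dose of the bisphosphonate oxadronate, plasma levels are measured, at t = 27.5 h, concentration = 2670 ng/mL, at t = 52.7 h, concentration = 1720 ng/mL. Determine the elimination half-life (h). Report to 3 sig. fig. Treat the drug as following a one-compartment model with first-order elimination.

k = ln(C₁/C₂) / (t₂ − t₁) = ln(2670/1720) / (52.7 − 27.5)
  = 0.4398 / 25.20 = 0.01745 h⁻¹
t½ = ln2 / k = 0.693147 / 0.01745 = 39.72 h

39.7 h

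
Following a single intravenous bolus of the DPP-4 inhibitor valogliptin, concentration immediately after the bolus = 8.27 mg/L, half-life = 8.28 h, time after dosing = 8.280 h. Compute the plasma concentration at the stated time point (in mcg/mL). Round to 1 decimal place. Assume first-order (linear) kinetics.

4.1 mcg/mL

k = ln2 / t½ = 0.693147 / 8.28 = 0.08371 h⁻¹
t / t½ = 8.280 / 8.28 = 1 half-lives
C = C₀ × (1/2)^1 = 8.270 × 0.5000 = 4.135 mg/L
(4.135 mg/L = 4.135 mcg/mL)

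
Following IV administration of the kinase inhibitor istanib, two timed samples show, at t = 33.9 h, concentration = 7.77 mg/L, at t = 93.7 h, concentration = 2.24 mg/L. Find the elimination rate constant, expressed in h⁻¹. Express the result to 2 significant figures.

k = ln(C₁/C₂) / (t₂ − t₁) = ln(7.77/2.24) / (93.7 − 33.9)
  = 1.244 / 59.80 = 0.02080 h⁻¹

0.021 h⁻¹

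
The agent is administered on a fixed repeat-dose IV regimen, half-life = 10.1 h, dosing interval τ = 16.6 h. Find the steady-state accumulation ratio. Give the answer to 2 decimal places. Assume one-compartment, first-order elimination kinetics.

1.47

k = ln2 / t½ = 0.693147 / 10.1 = 0.06863 h⁻¹
e^(−kτ) = e^(−0.06863 × 16.6) = 0.3201
Accumulation ratio R = 1 / (1 − e^(−kτ)) = 1 / (1 − 0.3201) = 1.471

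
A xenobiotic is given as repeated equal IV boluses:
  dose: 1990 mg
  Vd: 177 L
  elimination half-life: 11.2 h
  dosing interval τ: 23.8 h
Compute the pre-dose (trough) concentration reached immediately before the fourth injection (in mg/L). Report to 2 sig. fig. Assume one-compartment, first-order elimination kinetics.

C₀ per dose = Dose / Vd = 1990 / 177 = 11.24 mg/L
k = ln2 / t½ = 0.693147 / 11.2 = 0.06189 h⁻¹
Fraction remaining after one interval: r = e^(−kτ) = e^(−0.06189 × 23.8) = 0.2292
Before dose 4, 3 doses have been given (aged 1τ, 2τ, 3τ).
C_trough = C₀ × (r + r² + … + r^3) = C₀ × r(1−r^3)/(1−r)
        = 11.24 × 0.2292 × (1 − 0.01204) / (1 − 0.2292) = 3.302 mg/L

3.3 mg/L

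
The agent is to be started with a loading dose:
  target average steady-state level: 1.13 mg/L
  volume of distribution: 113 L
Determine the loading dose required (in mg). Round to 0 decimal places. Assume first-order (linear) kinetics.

128 mg

LD = Css × Vd = 1.13 × 113 = 127.7 mg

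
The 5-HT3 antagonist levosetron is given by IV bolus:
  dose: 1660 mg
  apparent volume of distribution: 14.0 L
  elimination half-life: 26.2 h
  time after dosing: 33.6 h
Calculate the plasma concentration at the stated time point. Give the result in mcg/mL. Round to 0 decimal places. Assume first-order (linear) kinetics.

C₀ = Dose / Vd = 1660 / 14.0 = 118.6 mg/L
k = ln2 / t½ = 0.693147 / 26.2 = 0.02646 h⁻¹
C = C₀ · e^(−k·t) = 118.6 × e^(−0.02646 × 33.6)
  = 118.6 × 0.4110 = 48.74 mg/L
(48.74 mg/L = 48.74 mcg/mL)

49 mcg/mL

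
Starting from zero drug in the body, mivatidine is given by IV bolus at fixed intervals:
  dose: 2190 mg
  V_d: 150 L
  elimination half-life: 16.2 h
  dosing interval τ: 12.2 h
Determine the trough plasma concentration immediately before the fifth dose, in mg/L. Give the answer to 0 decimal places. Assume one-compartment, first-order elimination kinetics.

19 mg/L

C₀ per dose = Dose / Vd = 2190 / 150 = 14.60 mg/L
k = ln2 / t½ = 0.693147 / 16.2 = 0.04279 h⁻¹
Fraction remaining after one interval: r = e^(−kτ) = e^(−0.04279 × 12.2) = 0.5933
Before dose 5, 4 doses have been given (aged 1τ, 2τ, 3τ, 4τ).
C_trough = C₀ × (r + r² + … + r^4) = C₀ × r(1−r^4)/(1−r)
        = 14.60 × 0.5933 × (1 − 0.1239) / (1 − 0.5933) = 18.66 mg/L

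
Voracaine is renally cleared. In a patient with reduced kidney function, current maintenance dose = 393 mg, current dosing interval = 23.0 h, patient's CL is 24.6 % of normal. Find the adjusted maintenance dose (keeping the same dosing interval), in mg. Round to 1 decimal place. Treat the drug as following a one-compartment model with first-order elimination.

96.7 mg

To keep the same average steady-state level, dosing rate must scale with clearance.
CL ratio = 24.6 / 100 = 0.2460
New dose (same interval) = 393 × 0.2460 = 96.68 mg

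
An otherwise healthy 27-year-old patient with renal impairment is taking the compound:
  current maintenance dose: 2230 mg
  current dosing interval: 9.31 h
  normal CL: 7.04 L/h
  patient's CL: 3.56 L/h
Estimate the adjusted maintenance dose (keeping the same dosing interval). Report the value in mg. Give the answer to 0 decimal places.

To keep the same average steady-state level, dosing rate must scale with clearance.
CL ratio = 3.56 / 7.04 = 0.5057
New dose (same interval) = 2230 × 0.5057 = 1128 mg

1128 mg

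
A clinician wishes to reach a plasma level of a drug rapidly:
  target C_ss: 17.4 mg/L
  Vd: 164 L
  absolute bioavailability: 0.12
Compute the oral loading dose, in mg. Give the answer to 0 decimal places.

LD = Css × Vd / F = 17.4 × 164 / 0.12 = 23780 mg

23780 mg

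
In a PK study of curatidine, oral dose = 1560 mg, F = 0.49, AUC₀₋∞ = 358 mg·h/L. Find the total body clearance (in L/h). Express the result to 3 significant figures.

CL = F·Dose / AUC = 0.49 × 1560 / 358 = 2.135 L/h

2.14 L/h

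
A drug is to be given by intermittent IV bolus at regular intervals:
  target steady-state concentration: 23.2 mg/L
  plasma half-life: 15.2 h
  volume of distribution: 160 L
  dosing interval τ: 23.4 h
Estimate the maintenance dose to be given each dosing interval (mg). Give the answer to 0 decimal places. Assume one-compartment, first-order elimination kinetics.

k = ln2 / t½ = 0.693147 / 15.2 = 0.04560 h⁻¹
CL = k × Vd = 0.04560 × 160 = 7.296 L/h
At steady state, Dose/τ = Css × CL.
Dose = Css × CL × τ = 23.2 × 7.296 × 23.4 = 3961 mg

3961 mg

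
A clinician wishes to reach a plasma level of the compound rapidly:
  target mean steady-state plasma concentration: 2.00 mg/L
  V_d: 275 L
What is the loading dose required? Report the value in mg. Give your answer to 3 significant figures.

550 mg

LD = Css × Vd = 2.00 × 275 = 550.0 mg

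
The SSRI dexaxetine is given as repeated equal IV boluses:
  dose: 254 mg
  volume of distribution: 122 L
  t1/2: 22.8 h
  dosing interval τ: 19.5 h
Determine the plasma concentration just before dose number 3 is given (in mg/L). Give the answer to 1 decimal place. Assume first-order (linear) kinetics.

1.8 mg/L

C₀ per dose = Dose / Vd = 254 / 122 = 2.082 mg/L
k = ln2 / t½ = 0.693147 / 22.8 = 0.03040 h⁻¹
Fraction remaining after one interval: r = e^(−kτ) = e^(−0.03040 × 19.5) = 0.5528
Before dose 3, 2 doses have been given (aged 1τ, 2τ).
C_trough = C₀ × (r + r²) = 2.082 × (0.5528 + 0.3056) = 1.787 mg/L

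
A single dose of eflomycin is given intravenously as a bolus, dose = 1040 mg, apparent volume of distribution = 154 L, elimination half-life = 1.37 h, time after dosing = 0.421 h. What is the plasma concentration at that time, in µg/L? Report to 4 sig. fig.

5458 µg/L

C₀ = Dose / Vd = 1040 / 154 = 6.753 mg/L
k = ln2 / t½ = 0.693147 / 1.37 = 0.5059 h⁻¹
C = C₀ · e^(−k·t) = 6.753 × e^(−0.5059 × 0.421)
  = 6.753 × 0.8082 = 5.458 mg/L
Convert: 5.458 mg/L × 1000 = 5458 µg/L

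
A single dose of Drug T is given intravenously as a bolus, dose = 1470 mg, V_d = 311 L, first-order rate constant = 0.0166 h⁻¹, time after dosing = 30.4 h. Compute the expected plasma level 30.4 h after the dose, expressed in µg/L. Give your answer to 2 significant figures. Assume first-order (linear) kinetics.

2900 µg/L

C₀ = Dose / Vd = 1470 / 311 = 4.727 mg/L
C = C₀ · e^(−k·t) = 4.727 × e^(−0.01660 × 30.4)
  = 4.727 × 0.6037 = 2.854 mg/L
Convert: 2.854 mg/L × 1000 = 2854 µg/L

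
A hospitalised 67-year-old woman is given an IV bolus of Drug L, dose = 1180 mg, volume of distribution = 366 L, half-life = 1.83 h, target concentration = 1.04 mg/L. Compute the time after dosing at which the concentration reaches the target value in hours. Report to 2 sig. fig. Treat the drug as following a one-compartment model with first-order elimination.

3.0 h

C₀ = Dose / Vd = 1180 / 366 = 3.224 mg/L
k = ln2 / t½ = 0.693147 / 1.83 = 0.3788 h⁻¹
t = ln(C₀ / C) / k = ln(3.224 / 1.04) / 0.3788
  = ln(3.100) / 0.3788 = 1.131 / 0.3788 = 2.986 h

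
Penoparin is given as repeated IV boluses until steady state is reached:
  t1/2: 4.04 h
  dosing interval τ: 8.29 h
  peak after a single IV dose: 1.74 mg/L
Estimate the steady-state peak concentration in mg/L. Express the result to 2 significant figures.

k = ln2 / t½ = 0.693147 / 4.04 = 0.1716 h⁻¹
e^(−kτ) = e^(−0.1716 × 8.29) = 0.2411
Accumulation ratio R = 1 / (1 − e^(−kτ)) = 1 / (1 − 0.2411) = 1.318
Steady-state peak = C₀ × R = 1.74 × 1.318 = 2.293 mg/L

2.3 mg/L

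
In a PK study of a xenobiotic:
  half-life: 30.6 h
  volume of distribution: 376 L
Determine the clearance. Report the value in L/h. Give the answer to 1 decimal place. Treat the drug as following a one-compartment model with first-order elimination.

k = ln2 / t½ = 0.693147 / 30.6 = 0.02265 h⁻¹
CL = k × Vd = 0.02265 × 376 = 8.516 L/h

8.5 L/h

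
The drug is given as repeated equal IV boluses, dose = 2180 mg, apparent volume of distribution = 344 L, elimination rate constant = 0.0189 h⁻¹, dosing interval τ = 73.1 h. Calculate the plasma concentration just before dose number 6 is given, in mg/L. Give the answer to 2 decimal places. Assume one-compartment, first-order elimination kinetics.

C₀ per dose = Dose / Vd = 2180 / 344 = 6.337 mg/L
Fraction remaining after one interval: r = e^(−kτ) = e^(−0.01890 × 73.1) = 0.2512
Before dose 6, 5 doses have been given (aged 1τ, 2τ, 3τ, 4τ, 5τ).
C_trough = C₀ × (r + r² + … + r^5) = C₀ × r(1−r^5)/(1−r)
        = 6.337 × 0.2512 × (1 − 0.001000) / (1 − 0.2512) = 2.124 mg/L

2.12 mg/L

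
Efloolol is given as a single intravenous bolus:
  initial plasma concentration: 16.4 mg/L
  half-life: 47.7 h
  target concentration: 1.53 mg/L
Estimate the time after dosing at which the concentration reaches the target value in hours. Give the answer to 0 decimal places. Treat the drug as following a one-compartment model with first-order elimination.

163 h

k = ln2 / t½ = 0.693147 / 47.7 = 0.01453 h⁻¹
t = ln(C₀ / C) / k = ln(16.40 / 1.53) / 0.01453
  = ln(10.72) / 0.01453 = 2.372 / 0.01453 = 163.2 h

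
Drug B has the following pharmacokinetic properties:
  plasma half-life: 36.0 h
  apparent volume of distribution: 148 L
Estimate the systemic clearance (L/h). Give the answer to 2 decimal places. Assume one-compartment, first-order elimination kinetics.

k = ln2 / t½ = 0.693147 / 36.0 = 0.01925 h⁻¹
CL = k × Vd = 0.01925 × 148 = 2.849 L/h

2.85 L/h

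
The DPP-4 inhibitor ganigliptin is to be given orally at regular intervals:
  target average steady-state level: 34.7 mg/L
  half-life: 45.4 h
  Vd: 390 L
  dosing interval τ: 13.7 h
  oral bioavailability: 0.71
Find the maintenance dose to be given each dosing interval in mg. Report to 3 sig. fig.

3990 mg

k = ln2 / t½ = 0.693147 / 45.4 = 0.01527 h⁻¹
CL = k × Vd = 0.01527 × 390 = 5.955 L/h
At steady state, F × (Dose/τ) = Css × CL.
Dose = Css × CL × τ / F = 34.7 × 5.955 × 13.7 / 0.71 = 3987 mg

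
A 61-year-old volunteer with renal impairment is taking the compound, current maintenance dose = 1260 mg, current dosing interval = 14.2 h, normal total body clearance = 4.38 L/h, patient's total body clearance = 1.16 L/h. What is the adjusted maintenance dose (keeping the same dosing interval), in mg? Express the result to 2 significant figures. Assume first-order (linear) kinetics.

To keep the same average steady-state level, dosing rate must scale with clearance.
CL ratio = 1.16 / 4.38 = 0.2648
New dose (same interval) = 1260 × 0.2648 = 333.6 mg

330 mg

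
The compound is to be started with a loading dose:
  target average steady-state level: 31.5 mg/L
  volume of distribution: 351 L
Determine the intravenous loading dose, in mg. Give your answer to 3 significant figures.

11100 mg

LD = Css × Vd = 31.5 × 351 = 11060 mg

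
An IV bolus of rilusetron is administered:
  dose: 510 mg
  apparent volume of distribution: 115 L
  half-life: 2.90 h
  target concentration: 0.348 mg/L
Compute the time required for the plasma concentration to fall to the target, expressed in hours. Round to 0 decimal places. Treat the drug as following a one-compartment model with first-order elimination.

11 h

C₀ = Dose / Vd = 510.0 / 115 = 4.435 mg/L
k = ln2 / t½ = 0.693147 / 2.90 = 0.2390 h⁻¹
t = ln(C₀ / C) / k = ln(4.435 / 0.348) / 0.2390
  = ln(12.74) / 0.2390 = 2.545 / 0.2390 = 10.65 h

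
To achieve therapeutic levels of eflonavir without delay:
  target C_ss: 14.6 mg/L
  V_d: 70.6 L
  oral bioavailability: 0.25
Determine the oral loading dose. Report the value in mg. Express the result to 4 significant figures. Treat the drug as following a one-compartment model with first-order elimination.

LD = Css × Vd / F = 14.6 × 70.6 / 0.25 = 4123 mg

4123 mg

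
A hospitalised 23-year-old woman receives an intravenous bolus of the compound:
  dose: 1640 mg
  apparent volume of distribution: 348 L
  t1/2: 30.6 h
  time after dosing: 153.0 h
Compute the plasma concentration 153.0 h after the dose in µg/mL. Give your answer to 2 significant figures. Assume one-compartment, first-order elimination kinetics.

0.15 µg/mL

C₀ = Dose / Vd = 1640 / 348 = 4.713 mg/L
k = ln2 / t½ = 0.693147 / 30.6 = 0.02265 h⁻¹
t / t½ = 153.0 / 30.6 = 5 half-lives
C = C₀ × (1/2)^5 = 4.713 × 0.03125 = 0.1473 mg/L
(0.1473 mg/L = 0.1473 µg/mL)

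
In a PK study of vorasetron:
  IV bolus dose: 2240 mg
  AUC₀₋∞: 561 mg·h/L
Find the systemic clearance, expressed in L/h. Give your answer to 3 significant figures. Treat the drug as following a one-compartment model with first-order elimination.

3.99 L/h

CL = Dose / AUC = 2240 / 561 = 3.993 L/h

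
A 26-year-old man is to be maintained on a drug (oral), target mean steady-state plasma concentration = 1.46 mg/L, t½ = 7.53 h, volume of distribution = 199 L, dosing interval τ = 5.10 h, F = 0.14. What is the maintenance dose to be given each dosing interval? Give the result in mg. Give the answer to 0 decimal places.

974 mg

k = ln2 / t½ = 0.693147 / 7.53 = 0.09205 h⁻¹
CL = k × Vd = 0.09205 × 199 = 18.32 L/h
At steady state, F × (Dose/τ) = Css × CL.
Dose = Css × CL × τ / F = 1.46 × 18.32 × 5.10 / 0.14 = 974.4 mg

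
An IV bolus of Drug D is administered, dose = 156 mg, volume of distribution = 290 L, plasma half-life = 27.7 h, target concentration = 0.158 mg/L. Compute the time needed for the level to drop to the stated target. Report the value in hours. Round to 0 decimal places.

C₀ = Dose / Vd = 156.0 / 290 = 0.5379 mg/L
k = ln2 / t½ = 0.693147 / 27.7 = 0.02502 h⁻¹
t = ln(C₀ / C) / k = ln(0.5379 / 0.158) / 0.02502
  = ln(3.404) / 0.02502 = 1.225 / 0.02502 = 48.96 h

49 h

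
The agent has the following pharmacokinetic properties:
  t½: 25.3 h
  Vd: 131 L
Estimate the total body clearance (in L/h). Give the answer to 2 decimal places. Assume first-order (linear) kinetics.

3.59 L/h

k = ln2 / t½ = 0.693147 / 25.3 = 0.02740 h⁻¹
CL = k × Vd = 0.02740 × 131 = 3.589 L/h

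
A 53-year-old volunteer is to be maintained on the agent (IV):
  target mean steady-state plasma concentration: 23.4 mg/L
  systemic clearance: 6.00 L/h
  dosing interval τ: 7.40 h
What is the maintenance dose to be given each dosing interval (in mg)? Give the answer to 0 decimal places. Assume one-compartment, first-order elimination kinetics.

At steady state, Dose/τ = Css × CL.
Dose = Css × CL × τ = 23.4 × 6.000 × 7.40 = 1039 mg

1039 mg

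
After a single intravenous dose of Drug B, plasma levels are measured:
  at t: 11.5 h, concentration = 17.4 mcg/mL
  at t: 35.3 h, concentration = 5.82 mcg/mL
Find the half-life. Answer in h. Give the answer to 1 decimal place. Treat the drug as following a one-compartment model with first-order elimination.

15.1 h

k = ln(C₁/C₂) / (t₂ − t₁) = ln(17.4/5.82) / (35.3 − 11.5)
  = 1.095 / 23.80 = 0.04601 h⁻¹
t½ = ln2 / k = 0.693147 / 0.04601 = 15.07 h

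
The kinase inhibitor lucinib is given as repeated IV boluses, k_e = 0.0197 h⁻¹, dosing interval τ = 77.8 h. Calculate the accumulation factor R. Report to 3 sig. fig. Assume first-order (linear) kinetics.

e^(−kτ) = e^(−0.01970 × 77.8) = 0.2160
Accumulation ratio R = 1 / (1 − e^(−kτ)) = 1 / (1 − 0.2160) = 1.276

1.28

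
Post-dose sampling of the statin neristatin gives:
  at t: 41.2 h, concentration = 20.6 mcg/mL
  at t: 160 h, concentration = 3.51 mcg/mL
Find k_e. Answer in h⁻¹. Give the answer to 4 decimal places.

0.0149 h⁻¹

k = ln(C₁/C₂) / (t₂ − t₁) = ln(20.6/3.51) / (160 − 41.2)
  = 1.770 / 118.8 = 0.01490 h⁻¹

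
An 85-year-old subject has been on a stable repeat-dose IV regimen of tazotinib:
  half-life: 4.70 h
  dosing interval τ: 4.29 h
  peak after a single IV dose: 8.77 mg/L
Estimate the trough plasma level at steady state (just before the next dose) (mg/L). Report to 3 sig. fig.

k = ln2 / t½ = 0.693147 / 4.70 = 0.1475 h⁻¹
e^(−kτ) = e^(−0.1475 × 4.29) = 0.5311
Accumulation ratio R = 1 / (1 − e^(−kτ)) = 1 / (1 − 0.5311) = 2.133
Steady-state trough = C₀ × R × e^(−kτ) = 8.77 × 2.133 × 0.5311 = 9.935 mg/L

9.94 mg/L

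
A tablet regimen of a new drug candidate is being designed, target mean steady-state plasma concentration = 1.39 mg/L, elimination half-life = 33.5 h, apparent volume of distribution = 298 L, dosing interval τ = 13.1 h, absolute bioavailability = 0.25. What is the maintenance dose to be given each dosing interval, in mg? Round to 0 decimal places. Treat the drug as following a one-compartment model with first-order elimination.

k = ln2 / t½ = 0.693147 / 33.5 = 0.02069 h⁻¹
CL = k × Vd = 0.02069 × 298 = 6.166 L/h
At steady state, F × (Dose/τ) = Css × CL.
Dose = Css × CL × τ / F = 1.39 × 6.166 × 13.1 / 0.25 = 449.1 mg

449 mg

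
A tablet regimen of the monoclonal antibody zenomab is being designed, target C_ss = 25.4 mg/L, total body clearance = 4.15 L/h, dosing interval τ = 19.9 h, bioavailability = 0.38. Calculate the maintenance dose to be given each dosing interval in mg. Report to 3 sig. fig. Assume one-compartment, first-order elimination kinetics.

5520 mg

At steady state, F × (Dose/τ) = Css × CL.
Dose = Css × CL × τ / F = 25.4 × 4.150 × 19.9 / 0.38 = 5520 mg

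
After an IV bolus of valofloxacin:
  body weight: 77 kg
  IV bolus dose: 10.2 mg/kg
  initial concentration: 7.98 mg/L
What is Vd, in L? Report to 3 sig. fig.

98.4 L

Dose = 10.2 × 77 = 785.4 mg
Vd = Dose / C₀ = 785.4 / 7.98 = 98.42 L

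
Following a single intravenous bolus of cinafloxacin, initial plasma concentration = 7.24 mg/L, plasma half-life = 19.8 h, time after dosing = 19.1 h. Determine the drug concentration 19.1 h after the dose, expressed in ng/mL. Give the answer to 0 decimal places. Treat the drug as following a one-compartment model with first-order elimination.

k = ln2 / t½ = 0.693147 / 19.8 = 0.03501 h⁻¹
C = C₀ · e^(−k·t) = 7.240 × e^(−0.03501 × 19.1)
  = 7.240 × 0.5124 = 3.710 mg/L
Convert: 3.710 mg/L × 1000 = 3710 ng/mL

3710 ng/mL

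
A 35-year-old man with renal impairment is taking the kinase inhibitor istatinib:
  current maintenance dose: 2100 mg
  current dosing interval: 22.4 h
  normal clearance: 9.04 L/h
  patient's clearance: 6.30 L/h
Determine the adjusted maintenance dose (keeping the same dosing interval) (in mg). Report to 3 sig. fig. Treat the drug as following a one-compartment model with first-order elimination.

To keep the same average steady-state level, dosing rate must scale with clearance.
CL ratio = 6.30 / 9.04 = 0.6969
New dose (same interval) = 2100 × 0.6969 = 1463 mg

1460 mg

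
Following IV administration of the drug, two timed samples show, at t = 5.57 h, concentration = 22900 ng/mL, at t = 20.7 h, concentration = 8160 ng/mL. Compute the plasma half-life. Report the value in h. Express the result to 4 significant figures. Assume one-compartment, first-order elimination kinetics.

k = ln(C₁/C₂) / (t₂ − t₁) = ln(22900/8160) / (20.7 − 5.57)
  = 1.032 / 15.13 = 0.06821 h⁻¹
t½ = ln2 / k = 0.693147 / 0.06821 = 10.16 h

10.16 h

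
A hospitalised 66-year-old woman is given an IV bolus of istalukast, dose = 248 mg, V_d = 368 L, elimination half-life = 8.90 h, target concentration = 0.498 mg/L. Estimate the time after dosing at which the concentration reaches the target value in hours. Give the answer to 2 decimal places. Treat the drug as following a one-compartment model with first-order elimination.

3.88 h

C₀ = Dose / Vd = 248.0 / 368 = 0.6739 mg/L
k = ln2 / t½ = 0.693147 / 8.90 = 0.07788 h⁻¹
t = ln(C₀ / C) / k = ln(0.6739 / 0.498) / 0.07788
  = ln(1.353) / 0.07788 = 0.3023 / 0.07788 = 3.882 h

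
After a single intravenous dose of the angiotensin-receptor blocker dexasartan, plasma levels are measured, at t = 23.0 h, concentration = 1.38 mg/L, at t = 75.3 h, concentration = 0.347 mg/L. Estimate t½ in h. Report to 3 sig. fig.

k = ln(C₁/C₂) / (t₂ − t₁) = ln(1.38/0.347) / (75.3 − 23.0)
  = 1.381 / 52.30 = 0.02641 h⁻¹
t½ = ln2 / k = 0.693147 / 0.02641 = 26.25 h

26.3 h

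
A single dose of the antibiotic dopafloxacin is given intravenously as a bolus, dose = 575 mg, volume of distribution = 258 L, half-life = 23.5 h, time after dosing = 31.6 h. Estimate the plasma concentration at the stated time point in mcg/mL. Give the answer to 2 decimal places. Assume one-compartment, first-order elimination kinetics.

0.88 mcg/mL

C₀ = Dose / Vd = 575.0 / 258 = 2.229 mg/L
k = ln2 / t½ = 0.693147 / 23.5 = 0.02950 h⁻¹
C = C₀ · e^(−k·t) = 2.229 × e^(−0.02950 × 31.6)
  = 2.229 × 0.3937 = 0.8776 mg/L
(0.8776 mg/L = 0.8776 mcg/mL)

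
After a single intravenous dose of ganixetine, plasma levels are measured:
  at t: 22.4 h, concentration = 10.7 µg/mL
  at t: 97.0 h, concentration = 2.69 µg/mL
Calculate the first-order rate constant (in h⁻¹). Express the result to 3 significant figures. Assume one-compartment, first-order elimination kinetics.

0.0185 h⁻¹

k = ln(C₁/C₂) / (t₂ − t₁) = ln(10.7/2.69) / (97.0 − 22.4)
  = 1.381 / 74.60 = 0.01851 h⁻¹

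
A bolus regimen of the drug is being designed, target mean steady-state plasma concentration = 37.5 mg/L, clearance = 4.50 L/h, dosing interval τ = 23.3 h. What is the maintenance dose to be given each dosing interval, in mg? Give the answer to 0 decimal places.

3932 mg

At steady state, Dose/τ = Css × CL.
Dose = Css × CL × τ = 37.5 × 4.500 × 23.3 = 3932 mg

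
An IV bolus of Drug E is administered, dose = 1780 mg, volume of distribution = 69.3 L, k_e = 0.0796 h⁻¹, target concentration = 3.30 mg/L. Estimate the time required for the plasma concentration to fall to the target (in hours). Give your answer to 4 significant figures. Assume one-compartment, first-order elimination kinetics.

25.78 h

C₀ = Dose / Vd = 1780 / 69.3 = 25.69 mg/L
t = ln(C₀ / C) / k = ln(25.69 / 3.30) / 0.07960
  = ln(7.785) / 0.07960 = 2.052 / 0.07960 = 25.78 h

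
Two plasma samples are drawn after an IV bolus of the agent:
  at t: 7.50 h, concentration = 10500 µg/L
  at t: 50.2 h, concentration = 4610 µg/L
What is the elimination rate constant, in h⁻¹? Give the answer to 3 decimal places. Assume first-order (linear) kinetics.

k = ln(C₁/C₂) / (t₂ − t₁) = ln(10500/4610) / (50.2 − 7.50)
  = 0.8231 / 42.70 = 0.01928 h⁻¹

0.019 h⁻¹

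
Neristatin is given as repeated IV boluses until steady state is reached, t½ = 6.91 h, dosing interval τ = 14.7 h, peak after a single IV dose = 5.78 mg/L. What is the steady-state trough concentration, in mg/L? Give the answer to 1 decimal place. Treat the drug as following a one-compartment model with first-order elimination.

1.7 mg/L

k = ln2 / t½ = 0.693147 / 6.91 = 0.1003 h⁻¹
e^(−kτ) = e^(−0.1003 × 14.7) = 0.2289
Accumulation ratio R = 1 / (1 − e^(−kτ)) = 1 / (1 − 0.2289) = 1.297
Steady-state trough = C₀ × R × e^(−kτ) = 5.78 × 1.297 × 0.2289 = 1.716 mg/L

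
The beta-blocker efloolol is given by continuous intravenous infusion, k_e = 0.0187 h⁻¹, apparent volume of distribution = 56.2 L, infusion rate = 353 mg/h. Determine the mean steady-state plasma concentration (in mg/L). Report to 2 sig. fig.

340 mg/L

CL = k × Vd = 0.01870 × 56.2 = 1.051 L/h
At steady state Css = R₀ / CL = 353 / 1.051 = 335.9 mg/L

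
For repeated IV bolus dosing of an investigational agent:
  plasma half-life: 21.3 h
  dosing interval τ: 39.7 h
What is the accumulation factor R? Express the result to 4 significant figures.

k = ln2 / t½ = 0.693147 / 21.3 = 0.03254 h⁻¹
e^(−kτ) = e^(−0.03254 × 39.7) = 0.2748
Accumulation ratio R = 1 / (1 − e^(−kτ)) = 1 / (1 − 0.2748) = 1.379

1.379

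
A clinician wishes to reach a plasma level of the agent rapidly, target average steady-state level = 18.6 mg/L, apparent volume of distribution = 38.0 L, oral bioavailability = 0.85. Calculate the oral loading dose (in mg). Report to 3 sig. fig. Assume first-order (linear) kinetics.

832 mg

LD = Css × Vd / F = 18.6 × 38.0 / 0.85 = 831.5 mg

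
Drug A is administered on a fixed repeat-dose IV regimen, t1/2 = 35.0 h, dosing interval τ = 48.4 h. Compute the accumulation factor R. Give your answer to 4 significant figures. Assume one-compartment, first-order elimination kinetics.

k = ln2 / t½ = 0.693147 / 35.0 = 0.01980 h⁻¹
e^(−kτ) = e^(−0.01980 × 48.4) = 0.3835
Accumulation ratio R = 1 / (1 − e^(−kτ)) = 1 / (1 − 0.3835) = 1.622

1.622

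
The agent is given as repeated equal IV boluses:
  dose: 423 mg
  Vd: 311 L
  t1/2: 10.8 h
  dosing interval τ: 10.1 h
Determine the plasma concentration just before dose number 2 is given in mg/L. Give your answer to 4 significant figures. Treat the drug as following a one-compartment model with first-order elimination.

0.7113 mg/L

C₀ per dose = Dose / Vd = 423 / 311 = 1.360 mg/L
k = ln2 / t½ = 0.693147 / 10.8 = 0.06418 h⁻¹
Fraction remaining after one interval: r = e^(−kτ) = e^(−0.06418 × 10.1) = 0.5230
Before dose 2, 1 dose has been given (aged 1τ).
C_trough = C₀ × r = 1.360 × 0.5230 = 0.7113 mg/L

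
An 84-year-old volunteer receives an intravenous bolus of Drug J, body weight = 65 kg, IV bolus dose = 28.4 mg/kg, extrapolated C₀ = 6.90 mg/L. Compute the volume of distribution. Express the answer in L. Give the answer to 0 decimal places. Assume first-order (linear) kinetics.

Dose = 28.4 × 65 = 1846 mg
Vd = Dose / C₀ = 1846 / 6.90 = 267.5 L

268 L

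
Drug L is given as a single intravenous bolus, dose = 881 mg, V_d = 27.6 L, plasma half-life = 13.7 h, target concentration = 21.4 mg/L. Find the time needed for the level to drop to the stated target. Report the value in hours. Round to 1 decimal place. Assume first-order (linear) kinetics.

C₀ = Dose / Vd = 881.0 / 27.6 = 31.92 mg/L
k = ln2 / t½ = 0.693147 / 13.7 = 0.05059 h⁻¹
t = ln(C₀ / C) / k = ln(31.92 / 21.4) / 0.05059
  = ln(1.492) / 0.05059 = 0.4001 / 0.05059 = 7.909 h

7.9 h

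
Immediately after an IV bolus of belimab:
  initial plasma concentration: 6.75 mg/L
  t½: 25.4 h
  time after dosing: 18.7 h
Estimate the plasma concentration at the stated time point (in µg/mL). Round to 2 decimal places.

4.05 µg/mL

k = ln2 / t½ = 0.693147 / 25.4 = 0.02729 h⁻¹
C = C₀ · e^(−k·t) = 6.750 × e^(−0.02729 × 18.7)
  = 6.750 × 0.6003 = 4.052 mg/L
(4.052 mg/L = 4.052 µg/mL)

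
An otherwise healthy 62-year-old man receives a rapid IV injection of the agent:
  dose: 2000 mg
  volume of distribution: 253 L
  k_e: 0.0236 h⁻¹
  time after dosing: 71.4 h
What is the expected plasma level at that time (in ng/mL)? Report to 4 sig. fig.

C₀ = Dose / Vd = 2000 / 253 = 7.905 mg/L
C = C₀ · e^(−k·t) = 7.905 × e^(−0.02360 × 71.4)
  = 7.905 × 0.1854 = 1.466 mg/L
Convert: 1.466 mg/L × 1000 = 1466 ng/mL

1466 ng/mL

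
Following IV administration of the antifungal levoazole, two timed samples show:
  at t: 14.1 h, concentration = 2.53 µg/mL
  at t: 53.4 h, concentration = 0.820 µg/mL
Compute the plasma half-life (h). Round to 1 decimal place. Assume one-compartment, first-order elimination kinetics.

24.2 h

k = ln(C₁/C₂) / (t₂ − t₁) = ln(2.53/0.820) / (53.4 − 14.1)
  = 1.127 / 39.30 = 0.02868 h⁻¹
t½ = ln2 / k = 0.693147 / 0.02868 = 24.17 h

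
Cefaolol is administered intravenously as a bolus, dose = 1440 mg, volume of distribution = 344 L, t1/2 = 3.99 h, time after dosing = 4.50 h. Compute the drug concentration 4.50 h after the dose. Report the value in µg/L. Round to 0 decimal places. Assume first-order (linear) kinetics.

C₀ = Dose / Vd = 1440 / 344 = 4.186 mg/L
k = ln2 / t½ = 0.693147 / 3.99 = 0.1737 h⁻¹
C = C₀ · e^(−k·t) = 4.186 × e^(−0.1737 × 4.50)
  = 4.186 × 0.4577 = 1.916 mg/L
Convert: 1.916 mg/L × 1000 = 1916 µg/L

1916 µg/L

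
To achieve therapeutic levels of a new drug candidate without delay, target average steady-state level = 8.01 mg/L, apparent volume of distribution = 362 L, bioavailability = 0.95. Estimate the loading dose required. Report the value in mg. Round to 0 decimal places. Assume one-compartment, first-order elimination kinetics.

3052 mg

LD = Css × Vd / F = 8.01 × 362 / 0.95 = 3052 mg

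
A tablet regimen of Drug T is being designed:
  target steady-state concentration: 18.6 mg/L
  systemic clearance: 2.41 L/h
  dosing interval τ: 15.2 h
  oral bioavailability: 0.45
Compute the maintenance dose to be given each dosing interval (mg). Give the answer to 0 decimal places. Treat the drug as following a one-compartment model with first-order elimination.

At steady state, F × (Dose/τ) = Css × CL.
Dose = Css × CL × τ / F = 18.6 × 2.410 × 15.2 / 0.45 = 1514 mg

1514 mg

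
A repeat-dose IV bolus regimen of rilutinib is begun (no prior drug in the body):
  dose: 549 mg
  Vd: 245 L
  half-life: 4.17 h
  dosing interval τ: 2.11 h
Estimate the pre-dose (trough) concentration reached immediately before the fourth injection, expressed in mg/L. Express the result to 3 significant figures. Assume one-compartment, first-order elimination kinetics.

C₀ per dose = Dose / Vd = 549 / 245 = 2.241 mg/L
k = ln2 / t½ = 0.693147 / 4.17 = 0.1662 h⁻¹
Fraction remaining after one interval: r = e^(−kτ) = e^(−0.1662 × 2.11) = 0.7042
Before dose 4, 3 doses have been given (aged 1τ, 2τ, 3τ).
C_trough = C₀ × (r + r² + … + r^3) = C₀ × r(1−r^3)/(1−r)
        = 2.241 × 0.7042 × (1 − 0.3492) / (1 − 0.7042) = 3.472 mg/L

3.47 mg/L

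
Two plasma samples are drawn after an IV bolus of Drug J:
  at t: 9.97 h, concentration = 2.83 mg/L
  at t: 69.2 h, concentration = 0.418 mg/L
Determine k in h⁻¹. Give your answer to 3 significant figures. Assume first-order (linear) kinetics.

k = ln(C₁/C₂) / (t₂ − t₁) = ln(2.83/0.418) / (69.2 − 9.97)
  = 1.913 / 59.23 = 0.03230 h⁻¹

0.0323 h⁻¹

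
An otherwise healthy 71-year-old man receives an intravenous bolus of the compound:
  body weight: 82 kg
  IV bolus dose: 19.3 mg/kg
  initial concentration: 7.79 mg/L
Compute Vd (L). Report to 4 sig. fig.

203.2 L

Dose = 19.3 × 82 = 1583 mg
Vd = Dose / C₀ = 1583 / 7.79 = 203.2 L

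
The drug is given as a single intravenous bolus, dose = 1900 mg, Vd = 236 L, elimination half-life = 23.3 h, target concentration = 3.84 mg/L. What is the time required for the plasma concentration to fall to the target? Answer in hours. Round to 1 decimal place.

24.9 h

C₀ = Dose / Vd = 1900 / 236 = 8.051 mg/L
k = ln2 / t½ = 0.693147 / 23.3 = 0.02975 h⁻¹
t = ln(C₀ / C) / k = ln(8.051 / 3.84) / 0.02975
  = ln(2.097) / 0.02975 = 0.7405 / 0.02975 = 24.89 h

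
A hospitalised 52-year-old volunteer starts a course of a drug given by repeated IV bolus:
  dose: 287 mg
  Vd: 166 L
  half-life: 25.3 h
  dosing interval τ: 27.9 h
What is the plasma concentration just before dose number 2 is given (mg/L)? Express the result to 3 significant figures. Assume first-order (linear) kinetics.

C₀ per dose = Dose / Vd = 287 / 166 = 1.729 mg/L
k = ln2 / t½ = 0.693147 / 25.3 = 0.02740 h⁻¹
Fraction remaining after one interval: r = e^(−kτ) = e^(−0.02740 × 27.9) = 0.4656
Before dose 2, 1 dose has been given (aged 1τ).
C_trough = C₀ × r = 1.729 × 0.4656 = 0.8050 mg/L

0.805 mg/L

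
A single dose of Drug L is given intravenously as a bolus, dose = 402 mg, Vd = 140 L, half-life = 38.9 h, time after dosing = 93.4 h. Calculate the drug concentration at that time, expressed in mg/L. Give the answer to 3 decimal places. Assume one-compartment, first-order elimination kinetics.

0.544 mg/L

C₀ = Dose / Vd = 402.0 / 140 = 2.871 mg/L
k = ln2 / t½ = 0.693147 / 38.9 = 0.01782 h⁻¹
C = C₀ · e^(−k·t) = 2.871 × e^(−0.01782 × 93.4)
  = 2.871 × 0.1893 = 0.5435 mg/L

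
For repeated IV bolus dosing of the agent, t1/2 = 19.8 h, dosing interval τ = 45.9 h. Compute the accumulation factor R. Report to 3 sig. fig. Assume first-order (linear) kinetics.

k = ln2 / t½ = 0.693147 / 19.8 = 0.03501 h⁻¹
e^(−kτ) = e^(−0.03501 × 45.9) = 0.2005
Accumulation ratio R = 1 / (1 − e^(−kτ)) = 1 / (1 − 0.2005) = 1.251

1.25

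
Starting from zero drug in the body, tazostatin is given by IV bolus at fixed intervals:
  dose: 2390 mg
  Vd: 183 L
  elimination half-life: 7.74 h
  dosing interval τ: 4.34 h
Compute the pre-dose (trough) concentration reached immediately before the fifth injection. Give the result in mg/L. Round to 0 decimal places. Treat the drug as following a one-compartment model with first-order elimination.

22 mg/L

C₀ per dose = Dose / Vd = 2390 / 183 = 13.06 mg/L
k = ln2 / t½ = 0.693147 / 7.74 = 0.08955 h⁻¹
Fraction remaining after one interval: r = e^(−kτ) = e^(−0.08955 × 4.34) = 0.6780
Before dose 5, 4 doses have been given (aged 1τ, 2τ, 3τ, 4τ).
C_trough = C₀ × (r + r² + … + r^4) = C₀ × r(1−r^4)/(1−r)
        = 13.06 × 0.6780 × (1 − 0.2113) / (1 − 0.6780) = 21.69 mg/L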